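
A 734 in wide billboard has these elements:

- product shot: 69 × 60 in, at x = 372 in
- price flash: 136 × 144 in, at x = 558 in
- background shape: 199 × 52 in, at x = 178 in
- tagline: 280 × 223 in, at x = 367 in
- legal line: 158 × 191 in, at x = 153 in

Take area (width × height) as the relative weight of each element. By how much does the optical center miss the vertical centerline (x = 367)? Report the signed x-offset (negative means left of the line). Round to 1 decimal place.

≈ -36.7 in

Taking area as weight: product shot 69·60 = 4140, price flash 136·144 = 19584, background shape 199·52 = 10348, tagline 280·223 = 62440, legal line 158·191 = 30178. Sum 126690.
Σw·x = 4140·372 + 19584·558 + 10348·178 + 62440·367 + 30178·153 = 41842610, so x̄ = 41842610/126690 ≈ 330.28.
Difference: 330.28 − 367 ≈ -36.72.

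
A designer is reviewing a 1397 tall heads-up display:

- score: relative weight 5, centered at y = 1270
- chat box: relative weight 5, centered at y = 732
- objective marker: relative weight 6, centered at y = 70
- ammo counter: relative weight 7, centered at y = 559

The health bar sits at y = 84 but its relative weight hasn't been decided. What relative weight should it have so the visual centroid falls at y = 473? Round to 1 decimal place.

Existing Σw = 23 (5 + 5 + 6 + 7); existing moment 5·1270 + 5·732 + 6·70 + 7·559 = 14343.
Balance at y = 473 requires (14343 + w·84) / (23 + w) = 473.
Rearranging, w·(84 − 473) = 473·23 − 14343 = -3464, so w ≈ -3464/-389 = 8.90.

w ≈ 8.9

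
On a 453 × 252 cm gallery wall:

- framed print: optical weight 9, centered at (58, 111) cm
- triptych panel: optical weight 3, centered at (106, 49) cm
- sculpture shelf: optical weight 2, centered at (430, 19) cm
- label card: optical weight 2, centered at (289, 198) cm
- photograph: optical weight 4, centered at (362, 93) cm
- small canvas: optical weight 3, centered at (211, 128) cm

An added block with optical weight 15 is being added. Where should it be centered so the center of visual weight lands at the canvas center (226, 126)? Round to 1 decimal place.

(281.9, 163.5)

After adding the added block, total weight = 9 + 3 + 2 + 2 + 4 + 3 + 15 = 38.
x: target moment 38×226 = 8588; current 9·58 + 3·106 + 2·430 + 2·289 + 4·362 + 3·211 = 4359; the added block supplies 4229, so x = 4229/15 ≈ 281.93.
y: target moment 38×126 = 4788; current 9·111 + 3·49 + 2·19 + 2·198 + 4·93 + 3·128 = 2336; the added block supplies 2452, so y = 2452/15 ≈ 163.47.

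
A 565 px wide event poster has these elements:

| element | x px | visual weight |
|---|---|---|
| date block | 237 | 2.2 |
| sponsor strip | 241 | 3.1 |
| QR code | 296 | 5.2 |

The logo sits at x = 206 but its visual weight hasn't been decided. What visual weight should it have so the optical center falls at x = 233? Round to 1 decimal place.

w ≈ 13.4

Known weights sum to 2.2 + 3.1 + 5.2 = 10.5; their moment is 2.2·237 + 3.1·241 + 5.2·296 = 2807.7.
Balance at x = 233 requires (2807.7 + w·206) / (10.5 + w) = 233.
Solving: w = (233·10.5 − 2807.7) / (206 − 233) = -361.2 / -27 ≈ 13.38.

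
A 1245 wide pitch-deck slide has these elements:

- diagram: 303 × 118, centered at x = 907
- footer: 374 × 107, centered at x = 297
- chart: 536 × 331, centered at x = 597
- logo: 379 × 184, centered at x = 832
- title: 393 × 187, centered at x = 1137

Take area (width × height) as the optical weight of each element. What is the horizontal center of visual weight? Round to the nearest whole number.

Taking area as weight: diagram 303·118 = 35754, footer 374·107 = 40018, chart 536·331 = 177416, logo 379·184 = 69736, title 393·187 = 73491. Sum 396415.
Σw·x = 35754·907 + 40018·297 + 177416·597 + 69736·832 + 73491·1137 = 291811195, so x̄ = 291811195/396415 ≈ 736.13.

x ≈ 736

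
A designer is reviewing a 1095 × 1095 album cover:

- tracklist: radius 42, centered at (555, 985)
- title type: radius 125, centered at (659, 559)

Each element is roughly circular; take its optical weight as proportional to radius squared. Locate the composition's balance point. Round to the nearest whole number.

(648, 602)

r² weights: tracklist 42² = 1764, title type 125² = 15625. Total = 17389.
x: (1764·555 + 15625·659) / 17389 = 11275895 / 17389 ≈ 648.45
y: (1764·985 + 15625·559) / 17389 = 10471915 / 17389 ≈ 602.21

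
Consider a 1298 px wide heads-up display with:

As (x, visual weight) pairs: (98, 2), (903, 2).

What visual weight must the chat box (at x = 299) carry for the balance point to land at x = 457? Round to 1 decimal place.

w ≈ 1.1

Existing Σw = 4 (2 + 2); existing moment 2·98 + 2·903 = 2002.
Set Σw·x/Σw = 457: (2002 + 299w) = 457·(4 + w).
Rearranging, w·(299 − 457) = 457·4 − 2002 = -174, so w ≈ -174/-158 = 1.10.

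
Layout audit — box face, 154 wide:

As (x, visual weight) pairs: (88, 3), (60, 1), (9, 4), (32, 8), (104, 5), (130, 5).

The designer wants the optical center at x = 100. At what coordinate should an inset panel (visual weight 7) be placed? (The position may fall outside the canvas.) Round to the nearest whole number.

New total weight: (3 + 1 + 4 + 8 + 5 + 5) + 7 = 33.
x: target moment 33×100 = 3300; current 3·88 + 1·60 + 4·9 + 8·32 + 5·104 + 5·130 = 1786; the inset panel supplies 1514, so x = 1514/7 ≈ 216.29.

x ≈ 216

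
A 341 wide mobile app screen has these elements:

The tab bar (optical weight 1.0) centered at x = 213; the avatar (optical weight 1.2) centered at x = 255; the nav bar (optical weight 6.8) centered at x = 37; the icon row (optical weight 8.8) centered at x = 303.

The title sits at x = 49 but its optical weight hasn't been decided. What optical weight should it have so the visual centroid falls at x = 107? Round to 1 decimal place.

Fixed elements: Σw = 1.0 + 1.2 + 6.8 + 8.8 = 17.8, Σw·x = 1.0·213 + 1.2·255 + 6.8·37 + 8.8·303 = 3437.0.
Balance at x = 107 requires (3437.0 + w·49) / (17.8 + w) = 107.
Solving: w = (107·17.8 − 3437.0) / (49 − 107) = -1532.4 / -58 ≈ 26.42.

w ≈ 26.4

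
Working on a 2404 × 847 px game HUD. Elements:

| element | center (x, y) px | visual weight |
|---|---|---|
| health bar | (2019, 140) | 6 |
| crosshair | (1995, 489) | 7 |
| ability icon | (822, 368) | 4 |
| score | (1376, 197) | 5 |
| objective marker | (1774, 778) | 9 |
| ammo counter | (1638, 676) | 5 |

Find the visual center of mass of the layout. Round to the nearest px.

(1678, 475)

Σw = 6 + 7 + 4 + 5 + 9 + 5 = 36.
Σw·x = 60403; x̄ = 60403/36 ≈ 1677.86.
y: moment 17102 / weight 36 ≈ 475.06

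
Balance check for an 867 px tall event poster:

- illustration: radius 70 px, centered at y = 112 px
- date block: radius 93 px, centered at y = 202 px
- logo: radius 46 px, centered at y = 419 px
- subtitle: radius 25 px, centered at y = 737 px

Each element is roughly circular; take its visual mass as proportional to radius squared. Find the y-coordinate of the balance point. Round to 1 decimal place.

Weights ∝ r²: illustration 70² = 4900, date block 93² = 8649, logo 46² = 2116, subtitle 25² = 625; Σw = 16290.
y-moment: 4900·112 + 8649·202 + 2116·419 + 625·737 = 3643127; centroid 3643127/16290 ≈ 223.64.

y ≈ 223.6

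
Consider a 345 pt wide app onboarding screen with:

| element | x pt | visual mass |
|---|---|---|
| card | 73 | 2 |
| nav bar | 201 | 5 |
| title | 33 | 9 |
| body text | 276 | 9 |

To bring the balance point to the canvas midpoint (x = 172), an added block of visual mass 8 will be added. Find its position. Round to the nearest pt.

New total weight: (2 + 5 + 9 + 9) + 8 = 33.
x: target moment 33×172 = 5676; current 2·73 + 5·201 + 9·33 + 9·276 = 3932; the added block supplies 1744, so x = 1744/8 ≈ 218.00.

x ≈ 218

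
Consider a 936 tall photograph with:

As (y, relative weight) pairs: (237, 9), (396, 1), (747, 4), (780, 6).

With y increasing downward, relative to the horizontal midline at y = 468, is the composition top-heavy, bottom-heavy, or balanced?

Total weight = 9 + 1 + 4 + 6 = 20.
y: (9·237 + 1·396 + 4·747 + 6·780) / 20 = 10197 / 20 ≈ 509.85
509.9 lies below (larger y than) the midline 468, so the layout is bottom-heavy.

bottom-heavy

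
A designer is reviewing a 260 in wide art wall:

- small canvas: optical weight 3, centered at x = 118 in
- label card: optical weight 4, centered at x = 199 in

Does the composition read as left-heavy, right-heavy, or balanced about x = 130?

Σw = 3 + 4 = 7.
x-moment: 3·118 + 4·199 = 1150; centroid 1150/7 ≈ 164.29.
164.3 lies right of the midline 130, so the layout is right-heavy.

right-heavy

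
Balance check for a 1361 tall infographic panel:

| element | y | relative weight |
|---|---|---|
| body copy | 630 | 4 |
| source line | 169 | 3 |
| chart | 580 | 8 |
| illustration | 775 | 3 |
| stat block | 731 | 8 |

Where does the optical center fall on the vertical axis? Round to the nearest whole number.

y ≈ 609

Weights sum to 4 + 3 + 8 + 3 + 8 = 26.
y: (4·630 + 3·169 + 8·580 + 3·775 + 8·731) / 26 = 15840 / 26 ≈ 609.23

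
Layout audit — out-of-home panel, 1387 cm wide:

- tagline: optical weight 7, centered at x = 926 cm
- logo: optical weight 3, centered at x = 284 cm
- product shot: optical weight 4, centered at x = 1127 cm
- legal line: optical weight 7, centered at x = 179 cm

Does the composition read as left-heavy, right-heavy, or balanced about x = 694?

Total weight = 7 + 3 + 4 + 7 = 21.
x-moment: 7·926 + 3·284 + 4·1127 + 7·179 = 13095; centroid 13095/21 ≈ 623.57.
623.6 lies left of the midline 694, so the layout is left-heavy.

left-heavy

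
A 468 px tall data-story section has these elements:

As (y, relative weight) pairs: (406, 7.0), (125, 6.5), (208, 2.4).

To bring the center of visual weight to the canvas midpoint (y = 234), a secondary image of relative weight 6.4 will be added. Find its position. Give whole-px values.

After adding the secondary image, total weight = 7.0 + 6.5 + 2.4 + 6.4 = 22.3.
Along y: (4153.7 + 6.4·y) / 22.3 = 234 (existing moment 7.0·406 + 6.5·125 + 2.4·208 = 4153.7) ⇒ y = (5218.2 − 4153.7) / 6.4 ≈ 166.33.

y ≈ 166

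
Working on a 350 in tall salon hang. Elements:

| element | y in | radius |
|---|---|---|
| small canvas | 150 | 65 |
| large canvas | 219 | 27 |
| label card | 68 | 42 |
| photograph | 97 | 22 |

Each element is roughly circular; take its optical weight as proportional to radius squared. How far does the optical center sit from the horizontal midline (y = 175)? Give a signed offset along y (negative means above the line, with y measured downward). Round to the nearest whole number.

r² weights: small canvas 65² = 4225, large canvas 27² = 729, label card 42² = 1764, photograph 22² = 484. Total = 7202.
y: (4225·150 + 729·219 + 1764·68 + 484·97) / 7202 = 960301 / 7202 ≈ 133.34
Difference: 133.34 − 175 ≈ -41.66.

≈ -42 in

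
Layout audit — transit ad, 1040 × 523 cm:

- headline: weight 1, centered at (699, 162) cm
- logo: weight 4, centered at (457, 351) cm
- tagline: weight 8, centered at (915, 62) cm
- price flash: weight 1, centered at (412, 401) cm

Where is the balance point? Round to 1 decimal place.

(732.8, 175.9)

Total weight = 1 + 4 + 8 + 1 = 14.
Σw·x = 1·699 + 4·457 + 8·915 + 1·412 = 10259, so x̄ = 10259/14 ≈ 732.79.
Σw·y = 1·162 + 4·351 + 8·62 + 1·401 = 2463, so ȳ = 2463/14 ≈ 175.93.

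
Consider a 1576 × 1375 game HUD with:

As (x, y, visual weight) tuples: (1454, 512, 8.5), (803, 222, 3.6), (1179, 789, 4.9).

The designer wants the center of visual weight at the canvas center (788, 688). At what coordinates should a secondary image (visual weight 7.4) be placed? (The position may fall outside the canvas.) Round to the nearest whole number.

(-243, 1050)

New total weight: (8.5 + 3.6 + 4.9) + 7.4 = 24.4.
x: target moment 24.4×788 = 19227.2; current 8.5·1454 + 3.6·803 + 4.9·1179 = 21026.9; the secondary image supplies -1799.7, so x = -1799.7/7.4 ≈ -243.20.
y: target moment 24.4×688 = 16787.2; current 8.5·512 + 3.6·222 + 4.9·789 = 9017.3; the secondary image supplies 7769.9, so y = 7769.9/7.4 ≈ 1049.99.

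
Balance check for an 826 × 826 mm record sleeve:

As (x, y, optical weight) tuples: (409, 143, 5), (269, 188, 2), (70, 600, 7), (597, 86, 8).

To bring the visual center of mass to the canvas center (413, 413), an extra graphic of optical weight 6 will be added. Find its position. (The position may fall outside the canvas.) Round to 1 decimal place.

New total weight: (5 + 2 + 7 + 8) + 6 = 28.
x: target moment 28×413 = 11564; current 5·409 + 2·269 + 7·70 + 8·597 = 7849; the extra graphic supplies 3715, so x = 3715/6 ≈ 619.17.
y: target moment 28×413 = 11564; current 5·143 + 2·188 + 7·600 + 8·86 = 5979; the extra graphic supplies 5585, so y = 5585/6 ≈ 930.83.

(619.2, 930.8)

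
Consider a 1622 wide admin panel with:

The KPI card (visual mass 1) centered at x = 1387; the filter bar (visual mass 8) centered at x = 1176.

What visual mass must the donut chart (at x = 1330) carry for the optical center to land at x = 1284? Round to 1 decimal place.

Known weights sum to 1 + 8 = 9; their moment is 1·1387 + 8·1176 = 10795.
Balance at x = 1284 requires (10795 + w·1330) / (9 + w) = 1284.
So w = (1284·9 − 10795)/(1330 − 1284) = 761/46 ≈ 16.54.

w ≈ 16.5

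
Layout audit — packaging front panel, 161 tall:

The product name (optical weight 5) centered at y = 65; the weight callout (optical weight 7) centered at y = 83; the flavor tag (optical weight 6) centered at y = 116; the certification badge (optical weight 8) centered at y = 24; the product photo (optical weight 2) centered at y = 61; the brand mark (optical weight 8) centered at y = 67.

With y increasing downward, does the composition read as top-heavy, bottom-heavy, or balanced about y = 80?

top-heavy

Total weight = 5 + 7 + 6 + 8 + 2 + 8 = 36.
y-moment: 5·65 + 7·83 + 6·116 + 8·24 + 2·61 + 8·67 = 2452; centroid 2452/36 ≈ 68.11.
68.1 vs midline 80 → top-heavy.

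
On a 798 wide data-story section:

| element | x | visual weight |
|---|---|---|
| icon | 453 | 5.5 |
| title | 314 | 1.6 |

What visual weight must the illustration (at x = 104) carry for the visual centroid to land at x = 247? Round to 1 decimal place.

w ≈ 8.7

Known weights sum to 5.5 + 1.6 = 7.1; their moment is 5.5·453 + 1.6·314 = 2993.9.
For the centroid to hit 247: (2993.9 + w·104) / (7.1 + w) = 247.
Rearranging, w·(104 − 247) = 247·7.1 − 2993.9 = -1240.2, so w ≈ -1240.2/-143 = 8.67.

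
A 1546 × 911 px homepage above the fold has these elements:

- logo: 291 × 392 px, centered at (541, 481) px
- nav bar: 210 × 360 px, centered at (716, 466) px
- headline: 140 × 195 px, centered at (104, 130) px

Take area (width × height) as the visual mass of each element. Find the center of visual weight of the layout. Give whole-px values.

Areas → weights: logo 291·392 = 114072, nav bar 210·360 = 75600, headline 140·195 = 27300; Σw = 216972.
x: (114072·541 + 75600·716 + 27300·104) / 216972 = 118681752 / 216972 ≈ 546.99
y: (114072·481 + 75600·466 + 27300·130) / 216972 = 93647232 / 216972 ≈ 431.61

(547, 432)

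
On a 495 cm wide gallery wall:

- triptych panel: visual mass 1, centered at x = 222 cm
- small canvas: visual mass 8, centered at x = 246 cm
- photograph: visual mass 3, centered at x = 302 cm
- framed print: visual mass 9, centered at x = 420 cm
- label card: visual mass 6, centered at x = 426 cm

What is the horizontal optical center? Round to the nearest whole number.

x ≈ 349

Weights sum to 1 + 8 + 3 + 9 + 6 = 27.
x-moment: 1·222 + 8·246 + 3·302 + 9·420 + 6·426 = 9432; centroid 9432/27 ≈ 349.33.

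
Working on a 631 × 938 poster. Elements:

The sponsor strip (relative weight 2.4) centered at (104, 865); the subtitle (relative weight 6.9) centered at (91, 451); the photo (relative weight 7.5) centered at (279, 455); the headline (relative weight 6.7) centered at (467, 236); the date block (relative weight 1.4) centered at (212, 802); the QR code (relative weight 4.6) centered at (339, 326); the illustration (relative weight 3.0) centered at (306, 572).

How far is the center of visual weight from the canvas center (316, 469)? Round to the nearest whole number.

≈ 48

Weights sum to 2.4 + 6.9 + 7.5 + 6.7 + 1.4 + 4.6 + 3.0 = 32.5.
x: (2.4·104 + 6.9·91 + 7.5·279 + 6.7·467 + 1.4·212 + 4.6·339 + 3.0·306) / 32.5 = 8873.1 / 32.5 ≈ 273.02
y: (2.4·865 + 6.9·451 + 7.5·455 + 6.7·236 + 1.4·802 + 4.6·326 + 3.0·572) / 32.5 = 14520.0 / 32.5 ≈ 446.77
Offset from (316, 469): Δx ≈ -42.98, Δy ≈ -22.23; distance = √(Δx² + Δy²) ≈ 48.39.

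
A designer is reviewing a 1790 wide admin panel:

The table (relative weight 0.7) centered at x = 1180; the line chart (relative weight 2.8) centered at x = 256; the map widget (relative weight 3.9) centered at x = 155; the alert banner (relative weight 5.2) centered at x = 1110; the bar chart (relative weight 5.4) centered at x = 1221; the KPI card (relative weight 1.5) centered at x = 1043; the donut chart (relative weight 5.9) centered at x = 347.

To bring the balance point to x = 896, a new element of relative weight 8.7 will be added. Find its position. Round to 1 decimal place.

With the new element, Σw becomes 0.7 + 2.8 + 3.9 + 5.2 + 5.4 + 1.5 + 5.9 + 8.7 = 34.1.
x: need Σw·x = 34.1·896 = 30553.6. Existing = 0.7·1180 + 2.8·256 + 3.9·155 + 5.2·1110 + 5.4·1221 + 1.5·1043 + 5.9·347 = 18124.5. Remainder 12429.1 / 8.7 ≈ 1428.63.

x ≈ 1428.6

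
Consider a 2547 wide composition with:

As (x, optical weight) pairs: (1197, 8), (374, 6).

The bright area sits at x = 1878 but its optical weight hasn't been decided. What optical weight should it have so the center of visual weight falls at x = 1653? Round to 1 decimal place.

w ≈ 50.3

Known weights sum to 8 + 6 = 14; their moment is 8·1197 + 6·374 = 11820.
Set Σw·x/Σw = 1653: (11820 + 1878w) = 1653·(14 + w).
Rearranging, w·(1878 − 1653) = 1653·14 − 11820 = 11322, so w ≈ 11322/225 = 50.32.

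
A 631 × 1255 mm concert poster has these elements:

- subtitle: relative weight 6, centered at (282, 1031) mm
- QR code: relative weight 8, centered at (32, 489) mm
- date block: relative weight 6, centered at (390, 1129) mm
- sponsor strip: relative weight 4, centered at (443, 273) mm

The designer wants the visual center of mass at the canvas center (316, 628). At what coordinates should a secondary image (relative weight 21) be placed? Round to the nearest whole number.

After adding the secondary image, total weight = 6 + 8 + 6 + 4 + 21 = 45.
x: need Σw·x = 45·316 = 14220. Existing = 6·282 + 8·32 + 6·390 + 4·443 = 6060. Remainder 8160 / 21 ≈ 388.57.
y: need Σw·y = 45·628 = 28260. Existing = 6·1031 + 8·489 + 6·1129 + 4·273 = 17964. Remainder 10296 / 21 ≈ 490.29.

(389, 490)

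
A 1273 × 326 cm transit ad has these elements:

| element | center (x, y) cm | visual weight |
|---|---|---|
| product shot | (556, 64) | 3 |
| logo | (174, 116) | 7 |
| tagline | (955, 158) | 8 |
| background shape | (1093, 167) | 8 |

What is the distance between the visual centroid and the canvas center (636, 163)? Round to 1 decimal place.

Weights sum to 3 + 7 + 8 + 8 = 26.
x-moment: 3·556 + 7·174 + 8·955 + 8·1093 = 19270; centroid 19270/26 ≈ 741.15.
y-moment: 3·64 + 7·116 + 8·158 + 8·167 = 3604; centroid 3604/26 ≈ 138.62.
Relative to (636, 163): Δ = (105.15, -24.38); |Δ| = √(105.15² + -24.38²) ≈ 107.94.

≈ 107.9 cm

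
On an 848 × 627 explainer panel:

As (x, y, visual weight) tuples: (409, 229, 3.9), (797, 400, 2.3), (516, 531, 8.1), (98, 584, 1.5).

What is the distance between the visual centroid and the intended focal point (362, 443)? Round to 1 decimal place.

Total weight = 3.9 + 2.3 + 8.1 + 1.5 = 15.8.
x-moment: 3.9·409 + 2.3·797 + 8.1·516 + 1.5·98 = 7754.8; centroid 7754.8/15.8 ≈ 490.81.
y-moment: 3.9·229 + 2.3·400 + 8.1·531 + 1.5·584 = 6990.2; centroid 6990.2/15.8 ≈ 442.42.
Relative to (362, 443): Δ = (128.81, -0.58); |Δ| = √(128.81² + -0.58²) ≈ 128.81.

≈ 128.8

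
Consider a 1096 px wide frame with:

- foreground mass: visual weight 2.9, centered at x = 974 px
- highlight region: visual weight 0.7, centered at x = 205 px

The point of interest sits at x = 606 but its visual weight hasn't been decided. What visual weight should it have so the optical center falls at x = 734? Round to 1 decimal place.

w ≈ 2.5

Known weights sum to 2.9 + 0.7 = 3.6; their moment is 2.9·974 + 0.7·205 = 2968.1.
Set Σw·x/Σw = 734: (2968.1 + 606w) = 734·(3.6 + w).
Solving: w = (734·3.6 − 2968.1) / (606 − 734) = -325.7 / -128 ≈ 2.54.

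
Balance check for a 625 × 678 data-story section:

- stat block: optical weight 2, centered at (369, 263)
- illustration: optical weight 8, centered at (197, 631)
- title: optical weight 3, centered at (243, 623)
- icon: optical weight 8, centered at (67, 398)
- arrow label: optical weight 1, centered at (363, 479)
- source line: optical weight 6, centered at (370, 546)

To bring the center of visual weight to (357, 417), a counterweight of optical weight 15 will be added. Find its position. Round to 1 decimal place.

New total weight: (2 + 8 + 3 + 8 + 1 + 6) + 15 = 43.
Along x: (6162 + 15·x) / 43 = 357 (existing moment 2·369 + 8·197 + 3·243 + 8·67 + 1·363 + 6·370 = 6162) ⇒ x = (15351 − 6162) / 15 ≈ 612.60.
Along y: (14382 + 15·y) / 43 = 417 (existing moment 2·263 + 8·631 + 3·623 + 8·398 + 1·479 + 6·546 = 14382) ⇒ y = (17931 − 14382) / 15 ≈ 236.60.

(612.6, 236.6)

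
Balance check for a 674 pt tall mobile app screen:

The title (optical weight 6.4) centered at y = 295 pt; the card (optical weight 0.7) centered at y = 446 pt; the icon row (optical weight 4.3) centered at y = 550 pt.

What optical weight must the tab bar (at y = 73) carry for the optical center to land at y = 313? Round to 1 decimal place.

w ≈ 4.2

Known weights sum to 6.4 + 0.7 + 4.3 = 11.4; their moment is 6.4·295 + 0.7·446 + 4.3·550 = 4565.2.
Balance at y = 313 requires (4565.2 + w·73) / (11.4 + w) = 313.
So w = (313·11.4 − 4565.2)/(73 − 313) = -997.0/-240 ≈ 4.15.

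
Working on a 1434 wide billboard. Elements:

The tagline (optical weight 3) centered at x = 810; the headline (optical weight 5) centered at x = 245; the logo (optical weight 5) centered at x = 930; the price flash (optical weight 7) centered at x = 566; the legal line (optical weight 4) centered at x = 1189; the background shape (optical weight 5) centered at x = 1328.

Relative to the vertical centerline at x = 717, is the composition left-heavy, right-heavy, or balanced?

right-heavy

Weights sum to 3 + 5 + 5 + 7 + 4 + 5 = 29.
x-moment: 3·810 + 5·245 + 5·930 + 7·566 + 4·1189 + 5·1328 = 23663; centroid 23663/29 ≈ 815.97.
Since 816.0 is right of 717, the composition reads right-heavy.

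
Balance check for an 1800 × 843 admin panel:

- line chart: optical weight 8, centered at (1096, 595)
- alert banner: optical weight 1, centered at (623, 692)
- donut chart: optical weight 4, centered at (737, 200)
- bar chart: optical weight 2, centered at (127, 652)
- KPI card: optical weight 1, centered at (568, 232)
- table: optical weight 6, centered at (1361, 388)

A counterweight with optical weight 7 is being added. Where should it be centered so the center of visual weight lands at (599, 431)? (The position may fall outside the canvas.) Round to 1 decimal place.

With the counterweight, Σw becomes 8 + 1 + 4 + 2 + 1 + 6 + 7 = 29.
x: target moment 29×599 = 17371; current 8·1096 + 1·623 + 4·737 + 2·127 + 1·568 + 6·1361 = 21327; the counterweight supplies -3956, so x = -3956/7 ≈ -565.14.
y: target moment 29×431 = 12499; current 8·595 + 1·692 + 4·200 + 2·652 + 1·232 + 6·388 = 10116; the counterweight supplies 2383, so y = 2383/7 ≈ 340.43.

(-565.1, 340.4)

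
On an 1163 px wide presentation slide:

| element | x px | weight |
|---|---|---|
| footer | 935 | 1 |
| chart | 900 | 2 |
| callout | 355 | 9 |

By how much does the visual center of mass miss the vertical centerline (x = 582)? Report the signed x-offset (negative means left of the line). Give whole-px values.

Σw = 1 + 2 + 9 = 12.
Σw·x = 1·935 + 2·900 + 9·355 = 5930, so x̄ = 5930/12 ≈ 494.17.
Offset from x = 582: 494.17 − 582 ≈ -87.83.

≈ -88 px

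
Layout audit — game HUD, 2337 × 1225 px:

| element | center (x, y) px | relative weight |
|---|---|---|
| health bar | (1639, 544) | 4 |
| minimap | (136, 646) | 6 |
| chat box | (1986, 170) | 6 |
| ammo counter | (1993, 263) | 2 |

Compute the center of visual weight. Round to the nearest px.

Total weight = 4 + 6 + 6 + 2 = 18.
x-moment: 4·1639 + 6·136 + 6·1986 + 2·1993 = 23274; centroid 23274/18 ≈ 1293.00.
y-moment: 4·544 + 6·646 + 6·170 + 2·263 = 7598; centroid 7598/18 ≈ 422.11.

(1293, 422)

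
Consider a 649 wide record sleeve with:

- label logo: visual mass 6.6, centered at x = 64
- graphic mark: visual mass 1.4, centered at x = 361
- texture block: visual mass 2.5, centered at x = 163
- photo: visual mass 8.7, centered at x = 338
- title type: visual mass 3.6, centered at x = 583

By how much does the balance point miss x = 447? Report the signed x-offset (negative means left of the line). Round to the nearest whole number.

≈ -167

Weights sum to 6.6 + 1.4 + 2.5 + 8.7 + 3.6 = 22.8.
x: (6.6·64 + 1.4·361 + 2.5·163 + 8.7·338 + 3.6·583) / 22.8 = 6374.7 / 22.8 ≈ 279.59
Against x = 447, that's 279.59 − 447 = -167.41.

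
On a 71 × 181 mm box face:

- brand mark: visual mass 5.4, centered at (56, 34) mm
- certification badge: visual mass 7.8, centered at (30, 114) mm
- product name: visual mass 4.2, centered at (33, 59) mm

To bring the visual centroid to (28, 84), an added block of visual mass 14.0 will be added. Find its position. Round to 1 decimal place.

(14.6, 94.1)

New total weight: (5.4 + 7.8 + 4.2) + 14.0 = 31.4.
x: need Σw·x = 31.4·28 = 879.2. Existing = 5.4·56 + 7.8·30 + 4.2·33 = 675.0. Remainder 204.2 / 14.0 ≈ 14.59.
y: need Σw·y = 31.4·84 = 2637.6. Existing = 5.4·34 + 7.8·114 + 4.2·59 = 1320.6. Remainder 1317.0 / 14.0 ≈ 94.07.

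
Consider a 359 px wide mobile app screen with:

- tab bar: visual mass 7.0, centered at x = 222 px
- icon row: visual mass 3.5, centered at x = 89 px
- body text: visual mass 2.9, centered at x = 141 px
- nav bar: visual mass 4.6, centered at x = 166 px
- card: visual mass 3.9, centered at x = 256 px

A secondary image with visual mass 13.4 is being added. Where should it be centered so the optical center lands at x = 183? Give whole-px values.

x ≈ 181

New total weight: (7.0 + 3.5 + 2.9 + 4.6 + 3.9) + 13.4 = 35.3.
x: need Σw·x = 35.3·183 = 6459.9. Existing = 7.0·222 + 3.5·89 + 2.9·141 + 4.6·166 + 3.9·256 = 4036.4. Remainder 2423.5 / 13.4 ≈ 180.86.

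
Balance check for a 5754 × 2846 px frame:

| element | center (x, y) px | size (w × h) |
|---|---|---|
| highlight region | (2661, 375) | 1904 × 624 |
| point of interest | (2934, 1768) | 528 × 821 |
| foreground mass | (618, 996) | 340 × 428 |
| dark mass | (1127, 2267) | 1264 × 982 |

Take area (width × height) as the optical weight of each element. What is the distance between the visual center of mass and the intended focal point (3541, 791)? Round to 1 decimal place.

≈ 1681.4 px

Areas → weights: highlight region 1904·624 = 1188096, point of interest 528·821 = 433488, foreground mass 340·428 = 145520, dark mass 1264·982 = 1241248; Σw = 3008352.
Σw·x = 1188096·2661 + 433488·2934 + 145520·618 + 1241248·1127 = 5922195104, so x̄ = 5922195104/3008352 ≈ 1968.58.
Σw·y = 1188096·375 + 433488·1768 + 145520·996 + 1241248·2267 = 4170789920, so ȳ = 4170789920/3008352 ≈ 1386.40.
Relative to (3541, 791): Δ = (-1572.42, 595.40); |Δ| = √(-1572.42² + 595.40²) ≈ 1681.37.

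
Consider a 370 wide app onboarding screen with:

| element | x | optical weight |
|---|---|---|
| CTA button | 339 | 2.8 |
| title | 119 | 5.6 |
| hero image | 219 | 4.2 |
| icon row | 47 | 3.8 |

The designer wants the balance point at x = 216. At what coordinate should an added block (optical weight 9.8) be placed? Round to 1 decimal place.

With the added block, Σw becomes 2.8 + 5.6 + 4.2 + 3.8 + 9.8 = 26.2.
x: target moment 26.2×216 = 5659.2; current 2.8·339 + 5.6·119 + 4.2·219 + 3.8·47 = 2714.0; the added block supplies 2945.2, so x = 2945.2/9.8 ≈ 300.53.

x ≈ 300.5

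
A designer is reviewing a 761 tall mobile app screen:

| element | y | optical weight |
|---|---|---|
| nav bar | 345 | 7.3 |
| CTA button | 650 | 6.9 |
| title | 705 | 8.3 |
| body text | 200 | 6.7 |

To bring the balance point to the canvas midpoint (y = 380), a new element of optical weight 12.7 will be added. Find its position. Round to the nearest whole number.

With the new element, Σw becomes 7.3 + 6.9 + 8.3 + 6.7 + 12.7 = 41.9.
Along y: (14195.0 + 12.7·y) / 41.9 = 380 (existing moment 7.3·345 + 6.9·650 + 8.3·705 + 6.7·200 = 14195.0) ⇒ y = (15922.0 − 14195.0) / 12.7 ≈ 135.98.

y ≈ 136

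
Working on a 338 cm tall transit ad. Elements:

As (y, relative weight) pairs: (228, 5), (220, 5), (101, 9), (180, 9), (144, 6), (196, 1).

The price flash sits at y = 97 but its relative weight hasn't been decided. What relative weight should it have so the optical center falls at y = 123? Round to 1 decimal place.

w ≈ 58.6

Fixed elements: Σw = 5 + 5 + 9 + 9 + 6 + 1 = 35, Σw·y = 5·228 + 5·220 + 9·101 + 9·180 + 6·144 + 1·196 = 5829.
Set Σw·y/Σw = 123: (5829 + 97w) = 123·(35 + w).
Rearranging, w·(97 − 123) = 123·35 − 5829 = -1524, so w ≈ -1524/-26 = 58.62.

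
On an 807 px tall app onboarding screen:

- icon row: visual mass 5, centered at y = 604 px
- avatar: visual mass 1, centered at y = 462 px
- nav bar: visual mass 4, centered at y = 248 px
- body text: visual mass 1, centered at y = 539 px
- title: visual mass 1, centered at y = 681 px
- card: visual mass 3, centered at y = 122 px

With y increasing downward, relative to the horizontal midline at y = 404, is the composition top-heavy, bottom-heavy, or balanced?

Σw = 5 + 1 + 4 + 1 + 1 + 3 = 15.
y: moment 6060 / weight 15 ≈ 404.00
404.00 = 404 exactly: balanced.

balanced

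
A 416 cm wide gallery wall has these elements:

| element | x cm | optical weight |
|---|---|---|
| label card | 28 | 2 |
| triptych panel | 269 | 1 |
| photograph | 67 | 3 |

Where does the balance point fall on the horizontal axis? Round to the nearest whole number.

x ≈ 88

Weights sum to 2 + 1 + 3 = 6.
Σw·x = 2·28 + 1·269 + 3·67 = 526, so x̄ = 526/6 ≈ 87.67.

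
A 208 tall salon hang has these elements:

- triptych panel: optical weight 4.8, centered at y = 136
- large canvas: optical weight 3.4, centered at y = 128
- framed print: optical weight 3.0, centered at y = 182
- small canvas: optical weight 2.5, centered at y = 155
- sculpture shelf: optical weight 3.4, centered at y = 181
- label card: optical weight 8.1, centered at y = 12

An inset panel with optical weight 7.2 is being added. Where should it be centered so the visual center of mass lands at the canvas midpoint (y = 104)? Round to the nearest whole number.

y ≈ 88

After adding the inset panel, total weight = 4.8 + 3.4 + 3.0 + 2.5 + 3.4 + 8.1 + 7.2 = 32.4.
y: target moment 32.4×104 = 3369.6; current 4.8·136 + 3.4·128 + 3.0·182 + 2.5·155 + 3.4·181 + 8.1·12 = 2734.1; the inset panel supplies 635.5, so y = 635.5/7.2 ≈ 88.26.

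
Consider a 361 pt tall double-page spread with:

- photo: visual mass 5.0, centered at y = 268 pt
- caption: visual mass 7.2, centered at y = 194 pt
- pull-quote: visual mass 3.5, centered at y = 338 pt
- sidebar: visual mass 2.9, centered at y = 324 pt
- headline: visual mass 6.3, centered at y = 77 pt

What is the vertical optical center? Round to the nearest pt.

y ≈ 215

Weights sum to 5.0 + 7.2 + 3.5 + 2.9 + 6.3 = 24.9.
y: (5.0·268 + 7.2·194 + 3.5·338 + 2.9·324 + 6.3·77) / 24.9 = 5344.5 / 24.9 ≈ 214.64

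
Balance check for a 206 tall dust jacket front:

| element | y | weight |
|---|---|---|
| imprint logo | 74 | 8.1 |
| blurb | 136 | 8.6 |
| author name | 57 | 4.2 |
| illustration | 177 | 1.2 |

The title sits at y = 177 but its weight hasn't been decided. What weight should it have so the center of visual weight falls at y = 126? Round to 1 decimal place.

w ≈ 11.1

Fixed elements: Σw = 8.1 + 8.6 + 4.2 + 1.2 = 22.1, Σw·y = 8.1·74 + 8.6·136 + 4.2·57 + 1.2·177 = 2220.8.
Set Σw·y/Σw = 126: (2220.8 + 177w) = 126·(22.1 + w).
So w = (126·22.1 − 2220.8)/(177 − 126) = 563.8/51 ≈ 11.05.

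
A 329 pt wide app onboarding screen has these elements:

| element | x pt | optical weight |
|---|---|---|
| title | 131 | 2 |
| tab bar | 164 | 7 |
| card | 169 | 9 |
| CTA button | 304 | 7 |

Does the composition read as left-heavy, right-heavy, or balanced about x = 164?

Total weight = 2 + 7 + 9 + 7 = 25.
x-moment: 2·131 + 7·164 + 9·169 + 7·304 = 5059; centroid 5059/25 ≈ 202.36.
202.4 lies right of the midline 164, so the layout is right-heavy.

right-heavy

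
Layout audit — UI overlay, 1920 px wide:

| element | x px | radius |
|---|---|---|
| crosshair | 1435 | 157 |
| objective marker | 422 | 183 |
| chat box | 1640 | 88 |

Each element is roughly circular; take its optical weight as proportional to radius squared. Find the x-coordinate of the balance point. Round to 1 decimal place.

x ≈ 944.2

Weights ∝ r²: crosshair 157² = 24649, objective marker 183² = 33489, chat box 88² = 7744; Σw = 65882.
x: (24649·1435 + 33489·422 + 7744·1640) / 65882 = 62203833 / 65882 ≈ 944.17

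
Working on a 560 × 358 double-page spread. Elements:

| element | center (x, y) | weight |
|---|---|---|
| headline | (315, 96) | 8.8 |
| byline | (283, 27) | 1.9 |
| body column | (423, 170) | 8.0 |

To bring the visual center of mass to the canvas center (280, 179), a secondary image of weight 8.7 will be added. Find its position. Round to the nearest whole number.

New total weight: (8.8 + 1.9 + 8.0) + 8.7 = 27.4.
Along x: (6693.7 + 8.7·x) / 27.4 = 280 (existing moment 8.8·315 + 1.9·283 + 8.0·423 = 6693.7) ⇒ x = (7672.0 − 6693.7) / 8.7 ≈ 112.45.
Along y: (2256.1 + 8.7·y) / 27.4 = 179 (existing moment 8.8·96 + 1.9·27 + 8.0·170 = 2256.1) ⇒ y = (4904.6 − 2256.1) / 8.7 ≈ 304.43.

(112, 304)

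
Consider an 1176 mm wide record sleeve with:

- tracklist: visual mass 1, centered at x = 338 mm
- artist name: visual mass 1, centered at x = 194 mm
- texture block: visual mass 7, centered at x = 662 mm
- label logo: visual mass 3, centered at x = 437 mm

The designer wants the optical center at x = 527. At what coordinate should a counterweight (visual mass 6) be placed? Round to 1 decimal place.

x ≈ 501.5

After adding the counterweight, total weight = 1 + 1 + 7 + 3 + 6 = 18.
x: need Σw·x = 18·527 = 9486. Existing = 1·338 + 1·194 + 7·662 + 3·437 = 6477. Remainder 3009 / 6 ≈ 501.50.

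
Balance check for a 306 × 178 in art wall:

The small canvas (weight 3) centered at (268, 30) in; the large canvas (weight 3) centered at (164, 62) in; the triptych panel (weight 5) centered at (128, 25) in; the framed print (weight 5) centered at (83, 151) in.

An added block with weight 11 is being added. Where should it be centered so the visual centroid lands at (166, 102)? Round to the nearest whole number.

(194, 145)

New total weight: (3 + 3 + 5 + 5) + 11 = 27.
x: need Σw·x = 27·166 = 4482. Existing = 3·268 + 3·164 + 5·128 + 5·83 = 2351. Remainder 2131 / 11 ≈ 193.73.
y: need Σw·y = 27·102 = 2754. Existing = 3·30 + 3·62 + 5·25 + 5·151 = 1156. Remainder 1598 / 11 ≈ 145.27.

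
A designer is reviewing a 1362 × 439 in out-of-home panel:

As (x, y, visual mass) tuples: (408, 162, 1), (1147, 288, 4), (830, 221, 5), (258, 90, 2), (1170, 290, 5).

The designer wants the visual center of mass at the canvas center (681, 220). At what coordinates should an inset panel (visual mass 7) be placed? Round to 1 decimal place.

(118.9, 175.9)

New total weight: (1 + 4 + 5 + 2 + 5) + 7 = 24.
x: target moment 24×681 = 16344; current 1·408 + 4·1147 + 5·830 + 2·258 + 5·1170 = 15512; the inset panel supplies 832, so x = 832/7 ≈ 118.86.
y: target moment 24×220 = 5280; current 1·162 + 4·288 + 5·221 + 2·90 + 5·290 = 4049; the inset panel supplies 1231, so y = 1231/7 ≈ 175.86.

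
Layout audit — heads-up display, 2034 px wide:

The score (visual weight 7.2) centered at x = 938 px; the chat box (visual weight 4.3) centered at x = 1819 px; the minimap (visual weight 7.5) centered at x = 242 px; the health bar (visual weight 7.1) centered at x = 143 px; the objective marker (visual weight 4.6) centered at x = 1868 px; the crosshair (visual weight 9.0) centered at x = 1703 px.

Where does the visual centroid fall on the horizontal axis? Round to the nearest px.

Total weight = 7.2 + 4.3 + 7.5 + 7.1 + 4.6 + 9.0 = 39.7.
Σw·x = 41325.4; x̄ = 41325.4/39.7 ≈ 1040.94.

x ≈ 1041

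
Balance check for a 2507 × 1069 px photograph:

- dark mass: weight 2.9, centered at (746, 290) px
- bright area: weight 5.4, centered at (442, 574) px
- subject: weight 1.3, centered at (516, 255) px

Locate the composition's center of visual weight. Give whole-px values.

Total weight = 2.9 + 5.4 + 1.3 = 9.6.
Σw·x = 2.9·746 + 5.4·442 + 1.3·516 = 5221.0, so x̄ = 5221.0/9.6 ≈ 543.85.
Σw·y = 2.9·290 + 5.4·574 + 1.3·255 = 4272.1, so ȳ = 4272.1/9.6 ≈ 445.01.

(544, 445)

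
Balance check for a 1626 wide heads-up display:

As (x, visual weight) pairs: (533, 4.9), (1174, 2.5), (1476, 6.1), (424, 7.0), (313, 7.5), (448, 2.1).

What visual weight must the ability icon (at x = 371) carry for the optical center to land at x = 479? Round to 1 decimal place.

Fixed elements: Σw = 4.9 + 2.5 + 6.1 + 7.0 + 7.5 + 2.1 = 30.1, Σw·x = 4.9·533 + 2.5·1174 + 6.1·1476 + 7.0·424 + 7.5·313 + 2.1·448 = 20806.6.
Set Σw·x/Σw = 479: (20806.6 + 371w) = 479·(30.1 + w).
Rearranging, w·(371 − 479) = 479·30.1 − 20806.6 = -6388.7, so w ≈ -6388.7/-108 = 59.15.

w ≈ 59.2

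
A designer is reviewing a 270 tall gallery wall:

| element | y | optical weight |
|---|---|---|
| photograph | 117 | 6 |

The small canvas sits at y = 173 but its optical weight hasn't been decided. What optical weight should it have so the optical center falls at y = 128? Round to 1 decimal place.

The single fixed element contributes weight 6, moment 6·117 = 702.
Balance at y = 128 requires (702 + w·173) / (6 + w) = 128.
Rearranging, w·(173 − 128) = 128·6 − 702 = 66, so w ≈ 66/45 = 1.47.

w ≈ 1.5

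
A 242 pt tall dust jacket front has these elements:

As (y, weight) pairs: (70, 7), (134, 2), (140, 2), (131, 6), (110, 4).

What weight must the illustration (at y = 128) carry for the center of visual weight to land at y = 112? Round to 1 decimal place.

w ≈ 5.5

Existing Σw = 21 (7 + 2 + 2 + 6 + 4); existing moment 7·70 + 2·134 + 2·140 + 6·131 + 4·110 = 2264.
Balance at y = 112 requires (2264 + w·128) / (21 + w) = 112.
Solving: w = (112·21 − 2264) / (128 − 112) = 88 / 16 ≈ 5.50.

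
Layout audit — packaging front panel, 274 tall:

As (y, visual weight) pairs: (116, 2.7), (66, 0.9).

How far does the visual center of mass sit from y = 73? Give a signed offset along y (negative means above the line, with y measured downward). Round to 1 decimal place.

Σw = 2.7 + 0.9 = 3.6.
y-moment: 2.7·116 + 0.9·66 = 372.6; centroid 372.6/3.6 ≈ 103.50.
Offset from y = 73: 103.50 − 73 ≈ 30.50.

≈ 30.5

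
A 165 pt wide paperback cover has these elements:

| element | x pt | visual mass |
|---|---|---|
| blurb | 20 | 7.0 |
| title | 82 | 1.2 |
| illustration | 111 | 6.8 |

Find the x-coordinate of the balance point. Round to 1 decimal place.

x ≈ 66.2

Σw = 7.0 + 1.2 + 6.8 = 15.0.
Σw·x = 7.0·20 + 1.2·82 + 6.8·111 = 993.2, so x̄ = 993.2/15.0 ≈ 66.21.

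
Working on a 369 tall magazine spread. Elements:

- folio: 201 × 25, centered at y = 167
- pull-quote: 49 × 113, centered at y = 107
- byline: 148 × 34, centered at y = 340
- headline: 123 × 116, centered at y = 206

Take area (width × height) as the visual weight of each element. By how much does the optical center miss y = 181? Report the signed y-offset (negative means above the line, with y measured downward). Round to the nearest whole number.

Taking area as weight: folio 201·25 = 5025, pull-quote 49·113 = 5537, byline 148·34 = 5032, headline 123·116 = 14268. Sum 29862.
y-moment: 5025·167 + 5537·107 + 5032·340 + 14268·206 = 6081722; centroid 6081722/29862 ≈ 203.66.
Offset from y = 181: 203.66 − 181 ≈ 22.66.

≈ 23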